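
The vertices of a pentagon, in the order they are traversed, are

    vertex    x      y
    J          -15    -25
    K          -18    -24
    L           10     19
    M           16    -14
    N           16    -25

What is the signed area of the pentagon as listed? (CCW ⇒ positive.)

-793.5

Cross-terms: -90, -102, -444, -176, -775  ⇒  Σ = -1587
Signed area = Σ/2 = -793.5 (negative ⇒ clockwise traversal).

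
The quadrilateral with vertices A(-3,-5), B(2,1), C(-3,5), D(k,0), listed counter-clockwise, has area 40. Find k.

-6

The doubled signed area Σ (x_i y_{i+1} − x_{i+1} y_i) is linear in k.
With k=0 it equals 20; the coefficient of k is -10 (from the two edges through D).
So -10·k + 20 = 2·40 = 80 ⇒ k = -6.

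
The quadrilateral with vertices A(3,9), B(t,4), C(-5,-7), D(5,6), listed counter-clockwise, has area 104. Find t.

Write out the shoelace sum; only the two edges meeting at B involve t:
2·Area = [(3·4 − t·9) + (t·(-7) − (-5)·4)] + 32
       = -16·t + 64 = 208
⇒ t = -9.

-9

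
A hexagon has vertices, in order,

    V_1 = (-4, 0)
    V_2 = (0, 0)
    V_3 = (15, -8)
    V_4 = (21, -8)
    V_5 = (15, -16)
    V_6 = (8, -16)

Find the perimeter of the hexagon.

|V_1V_2| = √((4)² + (0)²) = √16 = 4
|V_2V_3| = √((15)² + (-8)²) = √289 = 17
|V_3V_4| = √((6)² + (0)²) = √36 = 6
|V_4V_5| = √((-6)² + (-8)²) = √100 = 10
|V_5V_6| = √((-7)² + (0)²) = √49 = 7
|V_6V_1| = √((-12)² + (16)²) = √400 = 20
Perimeter = 4 + 17 + 6 + 10 + 7 + 20 = 64.

64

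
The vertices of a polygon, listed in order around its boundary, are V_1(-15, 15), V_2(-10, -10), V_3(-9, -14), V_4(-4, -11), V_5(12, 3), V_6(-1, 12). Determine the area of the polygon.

Σ = (300) + (50) + (43) + (120) + (147) + (165) = 825
Area = |Σ|/2 = 412.5.

412.5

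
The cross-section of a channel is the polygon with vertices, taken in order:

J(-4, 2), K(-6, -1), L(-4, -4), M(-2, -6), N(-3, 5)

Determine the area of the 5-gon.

19

J→K: (-4)(-1) − (-6)(2) = 16
K→L: (-6)(-4) − (-4)(-1) = 20
L→M: (-4)(-6) − (-2)(-4) = 16
M→N: (-2)(5) − (-3)(-6) = -28
N→J: (-3)(2) − (-4)(5) = 14
Σ = 38
Area = |Σ|/2 = 19.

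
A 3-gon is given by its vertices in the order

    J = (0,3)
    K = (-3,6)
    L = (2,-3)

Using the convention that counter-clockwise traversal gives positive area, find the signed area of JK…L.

6

J→K: (0)(6) − (-3)(3) = 9
K→L: (-3)(-3) − (2)(6) = -3
L→J: (2)(3) − (0)(-3) = 6
Σ = 12
Signed area = Σ/2 = 6 (positive ⇒ counter-clockwise traversal).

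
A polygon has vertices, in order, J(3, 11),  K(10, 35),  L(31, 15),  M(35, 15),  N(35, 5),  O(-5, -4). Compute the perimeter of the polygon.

|JK| = √((7)² + (24)²) = √625 = 25
|KL| = √((21)² + (-20)²) = √841 = 29
|LM| = √((4)² + (0)²) = √16 = 4
|MN| = √((0)² + (-10)²) = √100 = 10
|NO| = √((-40)² + (-9)²) = √1681 = 41
|OJ| = √((8)² + (15)²) = √289 = 17
Perimeter = 25 + 29 + 4 + 10 + 41 + 17 = 126.

126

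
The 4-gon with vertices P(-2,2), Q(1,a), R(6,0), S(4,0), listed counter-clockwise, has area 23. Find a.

-5

Write out the shoelace sum; only the two edges meeting at Q involve a:
2·Area = [((-2)·a − 1·2) + (1·0 − 6·a)] + 8
       = -8·a + 6 = 46
⇒ a = -5.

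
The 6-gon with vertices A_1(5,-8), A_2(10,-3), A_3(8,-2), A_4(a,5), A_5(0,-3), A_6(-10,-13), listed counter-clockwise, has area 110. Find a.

4

The doubled signed area Σ (x_i y_{i+1} − x_{i+1} y_i) is linear in a.
With a=0 it equals 224; the coefficient of a is -1 (from the two edges through A_4).
So -1·a + 224 = 2·110 = 220 ⇒ a = 4.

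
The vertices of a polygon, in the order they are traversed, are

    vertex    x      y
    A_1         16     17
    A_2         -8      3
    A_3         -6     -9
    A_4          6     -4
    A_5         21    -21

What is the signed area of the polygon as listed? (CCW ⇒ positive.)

Apply the surveyor's formula: 2A = Σ (x_i·y_{i+1} − x_{i+1}·y_i), indices taken mod 5.
Σ = (184) + (90) + (78) + (-42) + (693) = 1003
Signed area = Σ/2 = 501.5 (positive ⇒ counter-clockwise traversal).

501.5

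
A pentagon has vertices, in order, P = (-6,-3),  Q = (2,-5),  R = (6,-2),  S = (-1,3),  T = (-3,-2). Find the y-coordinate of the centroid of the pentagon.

-214/129

Apply the shoelace (surveyor's) formula. First the cross-terms c_i = x_i·y_{i+1} − x_{i+1}·y_i:
  36, 26, 16, 11, -3  ⇒  2A = 86, A = 43.
Then Σ (y_i + y_{i+1})·c_i = -428, so ȳ = -428 / (6·43) = -214/129.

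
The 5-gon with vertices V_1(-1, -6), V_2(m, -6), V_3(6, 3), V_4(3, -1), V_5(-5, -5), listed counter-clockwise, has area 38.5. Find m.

5

Write out the shoelace sum; only the two edges meeting at V_2 involve m:
2·Area = [((-1)·(-6) − m·(-6)) + (m·3 − 6·(-6))] + -10
       = 9·m + 32 = 77
⇒ m = 5.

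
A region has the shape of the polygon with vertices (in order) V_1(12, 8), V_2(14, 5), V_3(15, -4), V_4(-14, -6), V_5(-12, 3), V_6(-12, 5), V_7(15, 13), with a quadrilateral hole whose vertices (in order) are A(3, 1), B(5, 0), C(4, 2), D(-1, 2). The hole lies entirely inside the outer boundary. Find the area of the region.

Outer boundary:
Apply Gauss's area formula: 2A = Σ (x_i·y_{i+1} − x_{i+1}·y_i), indices taken mod 7.
Σ = (-52) + (-131) + (-146) + (-114) + (-24) + (-231) + (-36) = -734
Area = |Σ|/2 = 367.
Hole:
Apply the shoelace formula: 2A = Σ (x_i·y_{i+1} − x_{i+1}·y_i), indices taken mod 4.
Cross-terms: -5, 10, 10, -7  ⇒  Σ = 8
Area = |Σ|/2 = 4.
Net area = 367 − 4 = 363.

363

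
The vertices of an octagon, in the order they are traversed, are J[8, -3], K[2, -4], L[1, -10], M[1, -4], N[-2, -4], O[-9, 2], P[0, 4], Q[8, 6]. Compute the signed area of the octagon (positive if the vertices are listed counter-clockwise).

-114

Apply the shoelace (surveyor's) formula: 2A = Σ (x_i·y_{i+1} − x_{i+1}·y_i), indices taken mod 8.
J→K: (8)(-4) − (2)(-3) = -26
K→L: (2)(-10) − (1)(-4) = -16
L→M: (1)(-4) − (1)(-10) = 6
M→N: (1)(-4) − (-2)(-4) = -12
N→O: (-2)(2) − (-9)(-4) = -40
O→P: (-9)(4) − (0)(2) = -36
P→Q: (0)(6) − (8)(4) = -32
Q→J: (8)(-3) − (8)(6) = -72
Σ = -228
Signed area = Σ/2 = -114 (negative ⇒ clockwise traversal).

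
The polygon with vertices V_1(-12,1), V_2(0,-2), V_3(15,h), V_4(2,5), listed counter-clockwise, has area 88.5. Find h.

The doubled signed area Σ (x_i y_{i+1} − x_{i+1} y_i) is linear in h.
With h=0 it equals 191; the coefficient of h is -2 (from the two edges through V_3).
So -2·h + 191 = 2·88.5 = 177 ⇒ h = 7.

7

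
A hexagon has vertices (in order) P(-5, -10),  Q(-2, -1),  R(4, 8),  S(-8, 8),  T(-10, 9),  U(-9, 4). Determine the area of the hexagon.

Σ = (-15) + (-12) + (96) + (8) + (41) + (110) = 228
Area = |Σ|/2 = 114.

114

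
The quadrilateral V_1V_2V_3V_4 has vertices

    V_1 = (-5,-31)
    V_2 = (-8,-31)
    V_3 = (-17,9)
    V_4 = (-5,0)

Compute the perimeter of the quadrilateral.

|V_1V_2| = √((-3)² + (0)²) = √9 = 3
|V_2V_3| = √((-9)² + (40)²) = √1681 = 41
|V_3V_4| = √((12)² + (-9)²) = √225 = 15
|V_4V_1| = √((0)² + (-31)²) = √961 = 31
Perimeter = 3 + 41 + 15 + 31 = 90.

90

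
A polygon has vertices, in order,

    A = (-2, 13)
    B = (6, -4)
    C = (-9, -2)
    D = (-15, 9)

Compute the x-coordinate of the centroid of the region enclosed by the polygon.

-791/174

Apply the shoelace (surveyor's) formula. First the cross-terms c_i = x_i·y_{i+1} − x_{i+1}·y_i:
  -70, -48, -111, -177  ⇒  2A = -406, A = -203.
Then Σ (x_i + x_{i+1})·c_i = 5537, so x̄ = 5537 / (6·(-203)) = -791/174.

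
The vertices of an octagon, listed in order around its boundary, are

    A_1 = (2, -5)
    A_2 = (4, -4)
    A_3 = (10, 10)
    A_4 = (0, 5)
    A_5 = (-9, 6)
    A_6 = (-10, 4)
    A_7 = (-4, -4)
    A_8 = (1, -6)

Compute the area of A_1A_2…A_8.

151

Apply the shoelace (surveyor's) formula: 2A = Σ (x_i·y_{i+1} − x_{i+1}·y_i), indices taken mod 8.
Σ = (12) + (80) + (50) + (45) + (24) + (56) + (28) + (7) = 302
Area = |Σ|/2 = 151.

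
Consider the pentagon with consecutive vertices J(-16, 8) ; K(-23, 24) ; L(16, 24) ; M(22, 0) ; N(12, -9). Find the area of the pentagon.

955

Apply the shoelace formula: 2A = Σ (x_i·y_{i+1} − x_{i+1}·y_i), indices taken mod 5.
Σ = (-200) + (-936) + (-528) + (-198) + (-48) = -1910
Area = |Σ|/2 = 955.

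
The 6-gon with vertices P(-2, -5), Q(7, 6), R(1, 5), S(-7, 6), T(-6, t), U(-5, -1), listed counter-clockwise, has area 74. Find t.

Write out the shoelace sum; only the two edges meeting at T involve t:
2·Area = [((-7)·t − (-6)·6) + ((-6)·(-1) − (-5)·t)] + 116
       = -2·t + 158 = 148
⇒ t = 5.

5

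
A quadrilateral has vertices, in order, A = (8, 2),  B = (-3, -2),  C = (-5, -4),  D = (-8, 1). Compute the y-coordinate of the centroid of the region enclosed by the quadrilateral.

Apply the shoelace (surveyor's) formula. First the cross-terms c_i = x_i·y_{i+1} − x_{i+1}·y_i:
  -10, 2, -37, -24  ⇒  2A = -69, A = -34.5.
Then Σ (y_i + y_{i+1})·c_i = 27, so ȳ = 27 / (6·(-34.5)) = -3/23.

-3/23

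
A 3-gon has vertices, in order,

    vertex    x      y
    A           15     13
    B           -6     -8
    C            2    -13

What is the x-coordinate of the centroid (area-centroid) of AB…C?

Apply the surveyor's formula. First the cross-terms c_i = x_i·y_{i+1} − x_{i+1}·y_i:
  -42, 94, 221  ⇒  2A = 273, A = 136.5.
Then Σ (x_i + x_{i+1})·c_i = 3003, so x̄ = 3003 / (6·136.5) = 11/3.

11/3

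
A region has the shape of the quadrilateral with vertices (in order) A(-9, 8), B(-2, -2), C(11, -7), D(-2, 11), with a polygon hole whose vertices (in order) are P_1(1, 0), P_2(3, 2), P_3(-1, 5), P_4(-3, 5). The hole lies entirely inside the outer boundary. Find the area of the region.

Outer boundary:
Σ = (34) + (36) + (107) + (83) = 260
Area = |Σ|/2 = 130.
Hole:
Σ = (2) + (17) + (10) + (-5) = 24
Area = |Σ|/2 = 12.
Net area = 130 − 12 = 118.

118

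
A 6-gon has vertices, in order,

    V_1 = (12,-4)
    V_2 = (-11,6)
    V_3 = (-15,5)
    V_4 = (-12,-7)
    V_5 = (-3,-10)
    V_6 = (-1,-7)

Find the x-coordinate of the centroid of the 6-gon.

Apply the shoelace formula. First the cross-terms c_i = x_i·y_{i+1} − x_{i+1}·y_i:
  28, 35, 165, 99, 11, 88  ⇒  2A = 426, A = 213.
Then Σ (x_i + x_{i+1})·c_i = -5898, so x̄ = -5898 / (6·213) = -983/213.

-983/213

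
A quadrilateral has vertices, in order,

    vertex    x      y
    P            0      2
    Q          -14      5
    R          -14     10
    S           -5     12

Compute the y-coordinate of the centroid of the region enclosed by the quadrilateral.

359/51

Apply the surveyor's formula. First the cross-terms c_i = x_i·y_{i+1} − x_{i+1}·y_i:
  28, -70, -118, -10  ⇒  2A = -170, A = -85.
Then Σ (y_i + y_{i+1})·c_i = -3590, so ȳ = -3590 / (6·(-85)) = 359/51.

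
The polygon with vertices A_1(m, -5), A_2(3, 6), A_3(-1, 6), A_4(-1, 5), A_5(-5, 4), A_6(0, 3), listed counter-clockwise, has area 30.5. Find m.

The doubled signed area Σ (x_i y_{i+1} − x_{i+1} y_i) is linear in m.
With m=0 it equals 46; the coefficient of m is 3 (from the two edges through A_1).
So 3·m + 46 = 2·30.5 = 61 ⇒ m = 5.

5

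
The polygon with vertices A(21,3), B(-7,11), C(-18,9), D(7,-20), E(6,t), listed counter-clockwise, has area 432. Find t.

-3

Write out the shoelace sum; only the two edges meeting at E involve t:
2·Area = [(7·t − 6·(-20)) + (6·3 − 21·t)] + 684
       = -14·t + 822 = 864
⇒ t = -3.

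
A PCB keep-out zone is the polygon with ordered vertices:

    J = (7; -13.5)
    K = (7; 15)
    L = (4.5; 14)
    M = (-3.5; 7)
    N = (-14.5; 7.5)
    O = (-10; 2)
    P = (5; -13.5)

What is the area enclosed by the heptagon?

J→K: (7)(15) − (7)(-13.5) = 199.5
K→L: (7)(14) − (4.5)(15) = 30.5
L→M: (4.5)(7) − (-3.5)(14) = 80.5
M→N: (-3.5)(7.5) − (-14.5)(7) = 75.25
N→O: (-14.5)(2) − (-10)(7.5) = 46
O→P: (-10)(-13.5) − (5)(2) = 125
P→J: (5)(-13.5) − (7)(-13.5) = 27
Σ = 583.75
Area = |Σ|/2 = 291.875.

291.875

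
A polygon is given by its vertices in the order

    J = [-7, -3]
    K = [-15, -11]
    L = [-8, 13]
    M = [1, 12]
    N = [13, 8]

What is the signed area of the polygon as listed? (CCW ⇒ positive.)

-245.5

Apply Gauss's area formula: 2A = Σ (x_i·y_{i+1} − x_{i+1}·y_i), indices taken mod 5.
J→K: (-7)(-11) − (-15)(-3) = 32
K→L: (-15)(13) − (-8)(-11) = -283
L→M: (-8)(12) − (1)(13) = -109
M→N: (1)(8) − (13)(12) = -148
N→J: (13)(-3) − (-7)(8) = 17
Σ = -491
Signed area = Σ/2 = -245.5 (negative ⇒ clockwise traversal).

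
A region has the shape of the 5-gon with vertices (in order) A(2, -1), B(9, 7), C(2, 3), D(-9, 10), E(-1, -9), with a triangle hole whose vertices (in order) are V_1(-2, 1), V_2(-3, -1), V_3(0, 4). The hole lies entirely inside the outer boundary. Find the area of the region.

96

Outer boundary:
Apply Gauss's area formula: 2A = Σ (x_i·y_{i+1} − x_{i+1}·y_i), indices taken mod 5.
A→B: (2)(7) − (9)(-1) = 23
B→C: (9)(3) − (2)(7) = 13
C→D: (2)(10) − (-9)(3) = 47
D→E: (-9)(-9) − (-1)(10) = 91
E→A: (-1)(-1) − (2)(-9) = 19
Σ = 193
Area = |Σ|/2 = 96.5.
Hole:
Apply the surveyor's formula: 2A = Σ (x_i·y_{i+1} − x_{i+1}·y_i), indices taken mod 3.
Cross-terms: 5, -12, 8  ⇒  Σ = 1
Area = |Σ|/2 = 0.5.
Net area = 96.5 − 0.5 = 96.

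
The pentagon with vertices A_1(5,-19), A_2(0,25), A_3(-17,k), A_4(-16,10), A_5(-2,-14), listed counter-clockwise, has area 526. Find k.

20

The doubled signed area Σ (x_i y_{i+1} − x_{i+1} y_i) is linear in k.
With k=0 it equals 732; the coefficient of k is 16 (from the two edges through A_3).
So 16·k + 732 = 2·526 = 1052 ⇒ k = 20.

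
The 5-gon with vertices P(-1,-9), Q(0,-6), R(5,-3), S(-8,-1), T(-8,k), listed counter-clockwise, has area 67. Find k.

The doubled signed area Σ (x_i y_{i+1} − x_{i+1} y_i) is linear in k.
With k=0 it equals 71; the coefficient of k is -7 (from the two edges through T).
So -7·k + 71 = 2·67 = 134 ⇒ k = -9.

-9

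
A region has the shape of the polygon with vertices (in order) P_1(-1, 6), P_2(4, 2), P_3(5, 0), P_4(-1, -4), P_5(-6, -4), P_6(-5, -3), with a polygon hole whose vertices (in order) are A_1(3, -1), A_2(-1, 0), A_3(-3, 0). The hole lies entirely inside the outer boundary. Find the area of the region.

Outer boundary:
P_1→P_2: (-1)(2) − (4)(6) = -26
P_2→P_3: (4)(0) − (5)(2) = -10
P_3→P_4: (5)(-4) − (-1)(0) = -20
P_4→P_5: (-1)(-4) − (-6)(-4) = -20
P_5→P_6: (-6)(-3) − (-5)(-4) = -2
P_6→P_1: (-5)(6) − (-1)(-3) = -33
Σ = -111
Area = |Σ|/2 = 55.5.
Hole:
Apply the shoelace formula: 2A = Σ (x_i·y_{i+1} − x_{i+1}·y_i), indices taken mod 3.
Σ = (-1) + (0) + (3) = 2
Area = |Σ|/2 = 1.
Net area = 55.5 − 1 = 54.5.

54.5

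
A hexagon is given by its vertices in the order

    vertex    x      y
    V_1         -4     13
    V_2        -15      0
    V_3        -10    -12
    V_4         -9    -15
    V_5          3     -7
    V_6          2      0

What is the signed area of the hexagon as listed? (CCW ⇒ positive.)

Apply the surveyor's formula: 2A = Σ (x_i·y_{i+1} − x_{i+1}·y_i), indices taken mod 6.
Σ = (195) + (180) + (42) + (108) + (14) + (26) = 565
Signed area = Σ/2 = 282.5 (positive ⇒ counter-clockwise traversal).

282.5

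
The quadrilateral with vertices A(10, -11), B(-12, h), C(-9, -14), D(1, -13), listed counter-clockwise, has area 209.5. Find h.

The doubled signed area Σ (x_i y_{i+1} − x_{i+1} y_i) is linear in h.
With h=0 it equals 286; the coefficient of h is 19 (from the two edges through B).
So 19·h + 286 = 2·209.5 = 419 ⇒ h = 7.

7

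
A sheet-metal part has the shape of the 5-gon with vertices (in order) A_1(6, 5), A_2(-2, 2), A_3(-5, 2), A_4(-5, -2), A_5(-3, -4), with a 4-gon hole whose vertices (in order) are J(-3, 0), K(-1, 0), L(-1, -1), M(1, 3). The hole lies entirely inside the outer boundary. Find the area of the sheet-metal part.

Outer boundary:
Apply Gauss's area formula: 2A = Σ (x_i·y_{i+1} − x_{i+1}·y_i), indices taken mod 5.
A_1→A_2: (6)(2) − (-2)(5) = 22
A_2→A_3: (-2)(2) − (-5)(2) = 6
A_3→A_4: (-5)(-2) − (-5)(2) = 20
A_4→A_5: (-5)(-4) − (-3)(-2) = 14
A_5→A_1: (-3)(5) − (6)(-4) = 9
Σ = 71
Area = |Σ|/2 = 35.5.
Hole:
Apply the shoelace (surveyor's) formula: 2A = Σ (x_i·y_{i+1} − x_{i+1}·y_i), indices taken mod 4.
Σ = (0) + (1) + (-2) + (9) = 8
Area = |Σ|/2 = 4.
Net area = 35.5 − 4 = 31.5.

31.5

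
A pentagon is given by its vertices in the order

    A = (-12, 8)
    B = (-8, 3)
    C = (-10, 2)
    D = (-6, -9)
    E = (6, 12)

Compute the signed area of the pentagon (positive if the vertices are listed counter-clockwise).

Apply the surveyor's formula: 2A = Σ (x_i·y_{i+1} − x_{i+1}·y_i), indices taken mod 5.
A→B: (-12)(3) − (-8)(8) = 28
B→C: (-8)(2) − (-10)(3) = 14
C→D: (-10)(-9) − (-6)(2) = 102
D→E: (-6)(12) − (6)(-9) = -18
E→A: (6)(8) − (-12)(12) = 192
Σ = 318
Signed area = Σ/2 = 159 (positive ⇒ counter-clockwise traversal).

159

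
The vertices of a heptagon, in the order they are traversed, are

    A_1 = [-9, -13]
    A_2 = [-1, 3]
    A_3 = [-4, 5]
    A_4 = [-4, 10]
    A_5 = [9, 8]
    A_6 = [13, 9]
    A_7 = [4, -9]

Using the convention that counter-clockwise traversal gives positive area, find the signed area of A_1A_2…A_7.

-242

Apply the shoelace (surveyor's) formula: 2A = Σ (x_i·y_{i+1} − x_{i+1}·y_i), indices taken mod 7.
Σ = (-40) + (7) + (-20) + (-122) + (-23) + (-153) + (-133) = -484
Signed area = Σ/2 = -242 (negative ⇒ clockwise traversal).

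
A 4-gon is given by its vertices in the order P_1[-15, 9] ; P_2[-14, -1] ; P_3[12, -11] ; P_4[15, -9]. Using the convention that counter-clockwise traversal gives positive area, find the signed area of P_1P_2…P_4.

182

Apply Gauss's area formula: 2A = Σ (x_i·y_{i+1} − x_{i+1}·y_i), indices taken mod 4.
Cross-terms: 141, 166, 57, 0  ⇒  Σ = 364
Signed area = Σ/2 = 182 (positive ⇒ counter-clockwise traversal).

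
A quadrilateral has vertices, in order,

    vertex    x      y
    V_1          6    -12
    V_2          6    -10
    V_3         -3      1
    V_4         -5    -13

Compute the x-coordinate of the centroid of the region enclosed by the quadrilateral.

-71/255

Apply the shoelace formula. First the cross-terms c_i = x_i·y_{i+1} − x_{i+1}·y_i:
  12, -24, 44, 138  ⇒  2A = 170, A = 85.
Then Σ (x_i + x_{i+1})·c_i = -142, so x̄ = -142 / (6·85) = -71/255.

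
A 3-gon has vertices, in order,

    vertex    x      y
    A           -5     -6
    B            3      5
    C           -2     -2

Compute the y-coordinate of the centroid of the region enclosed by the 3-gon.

Apply the shoelace (surveyor's) formula. First the cross-terms c_i = x_i·y_{i+1} − x_{i+1}·y_i:
  -7, 4, 2  ⇒  2A = -1, A = -0.5.
Then Σ (y_i + y_{i+1})·c_i = 3, so ȳ = 3 / (6·(-0.5)) = -1.

-1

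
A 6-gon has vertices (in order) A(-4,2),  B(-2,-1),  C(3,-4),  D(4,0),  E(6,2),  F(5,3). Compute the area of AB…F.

Σ = (8) + (11) + (16) + (8) + (8) + (22) = 73
Area = |Σ|/2 = 36.5.

36.5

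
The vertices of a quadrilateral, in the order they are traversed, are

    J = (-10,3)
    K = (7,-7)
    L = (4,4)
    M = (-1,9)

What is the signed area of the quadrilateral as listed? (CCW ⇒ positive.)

Cross-terms: 49, 56, 40, 87  ⇒  Σ = 232
Signed area = Σ/2 = 116 (positive ⇒ counter-clockwise traversal).

116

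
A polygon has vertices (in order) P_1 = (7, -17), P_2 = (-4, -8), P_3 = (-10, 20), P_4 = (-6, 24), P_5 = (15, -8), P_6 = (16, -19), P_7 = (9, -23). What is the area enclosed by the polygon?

531

Apply the shoelace formula: 2A = Σ (x_i·y_{i+1} − x_{i+1}·y_i), indices taken mod 7.
Σ = (-124) + (-160) + (-120) + (-312) + (-157) + (-197) + (8) = -1062
Area = |Σ|/2 = 531.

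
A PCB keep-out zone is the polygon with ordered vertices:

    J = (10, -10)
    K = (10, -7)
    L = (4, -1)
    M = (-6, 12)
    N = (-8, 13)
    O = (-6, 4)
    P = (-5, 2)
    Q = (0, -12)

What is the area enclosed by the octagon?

Apply the shoelace formula: 2A = Σ (x_i·y_{i+1} − x_{i+1}·y_i), indices taken mod 8.
J→K: (10)(-7) − (10)(-10) = 30
K→L: (10)(-1) − (4)(-7) = 18
L→M: (4)(12) − (-6)(-1) = 42
M→N: (-6)(13) − (-8)(12) = 18
N→O: (-8)(4) − (-6)(13) = 46
O→P: (-6)(2) − (-5)(4) = 8
P→Q: (-5)(-12) − (0)(2) = 60
Q→J: (0)(-10) − (10)(-12) = 120
Σ = 342
Area = |Σ|/2 = 171.

171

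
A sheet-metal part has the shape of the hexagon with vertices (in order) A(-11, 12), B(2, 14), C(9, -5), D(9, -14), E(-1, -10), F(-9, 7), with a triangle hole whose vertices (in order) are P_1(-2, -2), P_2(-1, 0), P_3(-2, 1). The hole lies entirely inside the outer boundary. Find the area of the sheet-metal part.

312

Outer boundary:
A→B: (-11)(14) − (2)(12) = -178
B→C: (2)(-5) − (9)(14) = -136
C→D: (9)(-14) − (9)(-5) = -81
D→E: (9)(-10) − (-1)(-14) = -104
E→F: (-1)(7) − (-9)(-10) = -97
F→A: (-9)(12) − (-11)(7) = -31
Σ = -627
Area = |Σ|/2 = 313.5.
Hole:
Cross-terms: -2, -1, 6  ⇒  Σ = 3
Area = |Σ|/2 = 1.5.
Net area = 313.5 − 1.5 = 312.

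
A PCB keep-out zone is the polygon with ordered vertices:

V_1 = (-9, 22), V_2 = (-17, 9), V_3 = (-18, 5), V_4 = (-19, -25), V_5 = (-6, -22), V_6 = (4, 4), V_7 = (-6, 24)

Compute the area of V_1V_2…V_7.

Apply Gauss's area formula: 2A = Σ (x_i·y_{i+1} − x_{i+1}·y_i), indices taken mod 7.
Σ = (293) + (77) + (545) + (268) + (64) + (120) + (84) = 1451
Area = |Σ|/2 = 725.5.

725.5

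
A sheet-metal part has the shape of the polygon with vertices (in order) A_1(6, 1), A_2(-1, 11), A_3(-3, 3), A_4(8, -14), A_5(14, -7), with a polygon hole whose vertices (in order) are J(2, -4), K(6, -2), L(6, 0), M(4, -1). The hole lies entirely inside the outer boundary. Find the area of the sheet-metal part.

Outer boundary:
Apply the shoelace (surveyor's) formula: 2A = Σ (x_i·y_{i+1} − x_{i+1}·y_i), indices taken mod 5.
Σ = (67) + (30) + (18) + (140) + (56) = 311
Area = |Σ|/2 = 155.5.
Hole:
Apply the surveyor's formula: 2A = Σ (x_i·y_{i+1} − x_{i+1}·y_i), indices taken mod 4.
Σ = (20) + (12) + (-6) + (-14) = 12
Area = |Σ|/2 = 6.
Net area = 155.5 − 6 = 149.5.

149.5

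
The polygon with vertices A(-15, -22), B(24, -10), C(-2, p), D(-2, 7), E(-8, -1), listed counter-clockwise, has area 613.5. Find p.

Write out the shoelace sum; only the two edges meeting at C involve p:
2·Area = [(24·p − (-2)·(-10)) + ((-2)·7 − (-2)·p)] + 897
       = 26·p + 863 = 1227
⇒ p = 14.

14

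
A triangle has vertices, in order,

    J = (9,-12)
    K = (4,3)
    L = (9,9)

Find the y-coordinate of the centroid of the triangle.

Apply the shoelace formula. First the cross-terms c_i = x_i·y_{i+1} − x_{i+1}·y_i:
  75, 9, -189  ⇒  2A = -105, A = -52.5.
Then Σ (y_i + y_{i+1})·c_i = 0, so ȳ = 0 / (6·(-52.5)) = 0.

0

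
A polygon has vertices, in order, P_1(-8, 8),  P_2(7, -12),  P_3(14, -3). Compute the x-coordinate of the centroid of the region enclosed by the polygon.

13/3

Apply the shoelace (surveyor's) formula. First the cross-terms c_i = x_i·y_{i+1} − x_{i+1}·y_i:
  40, 147, 88  ⇒  2A = 275, A = 137.5.
Then Σ (x_i + x_{i+1})·c_i = 3575, so x̄ = 3575 / (6·137.5) = 13/3.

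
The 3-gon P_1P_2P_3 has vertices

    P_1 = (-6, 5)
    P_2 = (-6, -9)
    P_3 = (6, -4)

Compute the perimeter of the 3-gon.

|P_1P_2| = √((0)² + (-14)²) = √196 = 14
|P_2P_3| = √((12)² + (5)²) = √169 = 13
|P_3P_1| = √((-12)² + (9)²) = √225 = 15
Perimeter = 14 + 13 + 15 = 42.

42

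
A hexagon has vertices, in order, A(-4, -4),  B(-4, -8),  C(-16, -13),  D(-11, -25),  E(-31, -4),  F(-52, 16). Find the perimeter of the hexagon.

|AB| = √((0)² + (-4)²) = √16 = 4
|BC| = √((-12)² + (-5)²) = √169 = 13
|CD| = √((5)² + (-12)²) = √169 = 13
|DE| = √((-20)² + (21)²) = √841 = 29
|EF| = √((-21)² + (20)²) = √841 = 29
|FA| = √((48)² + (-20)²) = √2704 = 52
Perimeter = 4 + 13 + 13 + 29 + 29 + 52 = 140.

140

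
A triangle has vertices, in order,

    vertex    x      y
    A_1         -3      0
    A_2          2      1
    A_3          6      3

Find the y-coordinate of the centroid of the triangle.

4/3

Apply the surveyor's formula. First the cross-terms c_i = x_i·y_{i+1} − x_{i+1}·y_i:
  -3, 0, 9  ⇒  2A = 6, A = 3.
Then Σ (y_i + y_{i+1})·c_i = 24, so ȳ = 24 / (6·3) = 4/3.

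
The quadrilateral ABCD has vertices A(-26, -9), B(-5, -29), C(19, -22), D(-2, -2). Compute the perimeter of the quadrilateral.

|AB| = √((21)² + (-20)²) = √841 = 29
|BC| = √((24)² + (7)²) = √625 = 25
|CD| = √((-21)² + (20)²) = √841 = 29
|DA| = √((-24)² + (-7)²) = √625 = 25
Perimeter = 29 + 25 + 29 + 25 = 108.

108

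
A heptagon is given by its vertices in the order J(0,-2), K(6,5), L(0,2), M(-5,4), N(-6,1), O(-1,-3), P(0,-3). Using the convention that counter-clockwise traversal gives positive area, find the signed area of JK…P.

Apply Gauss's area formula: 2A = Σ (x_i·y_{i+1} − x_{i+1}·y_i), indices taken mod 7.
Σ = (12) + (12) + (10) + (19) + (19) + (3) + (0) = 75
Signed area = Σ/2 = 37.5 (positive ⇒ counter-clockwise traversal).

37.5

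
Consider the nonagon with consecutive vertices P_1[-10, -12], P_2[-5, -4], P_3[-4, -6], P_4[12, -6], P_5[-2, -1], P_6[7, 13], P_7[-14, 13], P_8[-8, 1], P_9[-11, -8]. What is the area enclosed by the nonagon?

Σ = (-20) + (14) + (96) + (-24) + (-19) + (273) + (90) + (75) + (52) = 537
Area = |Σ|/2 = 268.5.

268.5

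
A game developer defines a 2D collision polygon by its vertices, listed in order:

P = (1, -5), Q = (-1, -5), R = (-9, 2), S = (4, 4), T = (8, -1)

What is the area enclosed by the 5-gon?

88

Cross-terms: -10, -47, -44, -36, -39  ⇒  Σ = -176
Area = |Σ|/2 = 88.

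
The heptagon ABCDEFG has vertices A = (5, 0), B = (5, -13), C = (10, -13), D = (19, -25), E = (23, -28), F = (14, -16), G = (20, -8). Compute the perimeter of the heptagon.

80

|AB| = √((0)² + (-13)²) = √169 = 13
|BC| = √((5)² + (0)²) = √25 = 5
|CD| = √((9)² + (-12)²) = √225 = 15
|DE| = √((4)² + (-3)²) = √25 = 5
|EF| = √((-9)² + (12)²) = √225 = 15
|FG| = √((6)² + (8)²) = √100 = 10
|GA| = √((-15)² + (8)²) = √289 = 17
Perimeter = 13 + 5 + 15 + 5 + 15 + 10 + 17 = 80.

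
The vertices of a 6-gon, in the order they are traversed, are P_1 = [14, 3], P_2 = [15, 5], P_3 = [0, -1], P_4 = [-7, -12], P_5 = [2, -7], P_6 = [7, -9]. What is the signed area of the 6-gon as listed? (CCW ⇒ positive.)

Apply the shoelace (surveyor's) formula: 2A = Σ (x_i·y_{i+1} − x_{i+1}·y_i), indices taken mod 6.
Σ = (25) + (-15) + (-7) + (73) + (31) + (147) = 254
Signed area = Σ/2 = 127 (positive ⇒ counter-clockwise traversal).

127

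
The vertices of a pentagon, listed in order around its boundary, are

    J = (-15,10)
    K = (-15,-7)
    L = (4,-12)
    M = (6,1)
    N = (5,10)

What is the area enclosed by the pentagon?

Apply the surveyor's formula: 2A = Σ (x_i·y_{i+1} − x_{i+1}·y_i), indices taken mod 5.
J→K: (-15)(-7) − (-15)(10) = 255
K→L: (-15)(-12) − (4)(-7) = 208
L→M: (4)(1) − (6)(-12) = 76
M→N: (6)(10) − (5)(1) = 55
N→J: (5)(10) − (-15)(10) = 200
Σ = 794
Area = |Σ|/2 = 397.

397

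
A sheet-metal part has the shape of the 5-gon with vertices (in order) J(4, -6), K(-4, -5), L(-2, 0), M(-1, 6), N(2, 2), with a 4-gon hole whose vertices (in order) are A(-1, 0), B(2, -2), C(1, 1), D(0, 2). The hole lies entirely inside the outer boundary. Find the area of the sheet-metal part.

45

Outer boundary:
Cross-terms: -44, -10, -12, -14, -20  ⇒  Σ = -100
Area = |Σ|/2 = 50.
Hole:
Apply the shoelace (surveyor's) formula: 2A = Σ (x_i·y_{i+1} − x_{i+1}·y_i), indices taken mod 4.
Σ = (2) + (4) + (2) + (2) = 10
Area = |Σ|/2 = 5.
Net area = 50 − 5 = 45.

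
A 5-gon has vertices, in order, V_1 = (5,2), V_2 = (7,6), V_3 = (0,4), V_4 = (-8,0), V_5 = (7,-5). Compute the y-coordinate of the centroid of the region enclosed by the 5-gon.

73/155

Apply Gauss's area formula. First the cross-terms c_i = x_i·y_{i+1} − x_{i+1}·y_i:
  16, 28, 32, 40, 39  ⇒  2A = 155, A = 77.5.
Then Σ (y_i + y_{i+1})·c_i = 219, so ȳ = 219 / (6·77.5) = 73/155.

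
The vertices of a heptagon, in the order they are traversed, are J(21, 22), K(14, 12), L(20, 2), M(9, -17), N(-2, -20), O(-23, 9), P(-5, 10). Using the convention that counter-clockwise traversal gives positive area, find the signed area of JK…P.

Cross-terms: -56, -212, -358, -214, -478, -185, -320  ⇒  Σ = -1823
Signed area = Σ/2 = -911.5 (negative ⇒ clockwise traversal).

-911.5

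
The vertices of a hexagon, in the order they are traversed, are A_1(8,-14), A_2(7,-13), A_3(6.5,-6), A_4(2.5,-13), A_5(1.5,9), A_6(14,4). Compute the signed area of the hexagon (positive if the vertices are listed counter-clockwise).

-169.5

Apply the shoelace (surveyor's) formula: 2A = Σ (x_i·y_{i+1} − x_{i+1}·y_i), indices taken mod 6.
Cross-terms: -6, 42.5, -69.5, 42, -120, -228  ⇒  Σ = -339
Signed area = Σ/2 = -169.5 (negative ⇒ clockwise traversal).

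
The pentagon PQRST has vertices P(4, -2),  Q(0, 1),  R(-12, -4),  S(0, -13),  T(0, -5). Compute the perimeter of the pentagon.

46

|PQ| = √((-4)² + (3)²) = √25 = 5
|QR| = √((-12)² + (-5)²) = √169 = 13
|RS| = √((12)² + (-9)²) = √225 = 15
|ST| = √((0)² + (8)²) = √64 = 8
|TP| = √((4)² + (3)²) = √25 = 5
Perimeter = 5 + 13 + 15 + 8 + 5 = 46.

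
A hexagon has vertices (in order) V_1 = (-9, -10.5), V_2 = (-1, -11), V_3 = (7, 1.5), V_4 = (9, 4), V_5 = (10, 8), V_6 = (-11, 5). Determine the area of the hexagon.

Apply Gauss's area formula: 2A = Σ (x_i·y_{i+1} − x_{i+1}·y_i), indices taken mod 6.
Σ = (88.5) + (75.5) + (14.5) + (32) + (138) + (160.5) = 509
Area = |Σ|/2 = 254.5.

254.5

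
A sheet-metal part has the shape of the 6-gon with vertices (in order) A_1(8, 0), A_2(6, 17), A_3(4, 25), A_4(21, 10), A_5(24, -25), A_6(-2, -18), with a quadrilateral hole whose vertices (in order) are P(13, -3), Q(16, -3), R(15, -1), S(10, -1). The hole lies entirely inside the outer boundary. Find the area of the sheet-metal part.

677

Outer boundary:
Apply the shoelace formula: 2A = Σ (x_i·y_{i+1} − x_{i+1}·y_i), indices taken mod 6.
Cross-terms: 136, 82, -485, -765, -482, 144  ⇒  Σ = -1370
Area = |Σ|/2 = 685.
Hole:
Apply Gauss's area formula: 2A = Σ (x_i·y_{i+1} − x_{i+1}·y_i), indices taken mod 4.
Σ = (9) + (29) + (-5) + (-17) = 16
Area = |Σ|/2 = 8.
Net area = 685 − 8 = 677.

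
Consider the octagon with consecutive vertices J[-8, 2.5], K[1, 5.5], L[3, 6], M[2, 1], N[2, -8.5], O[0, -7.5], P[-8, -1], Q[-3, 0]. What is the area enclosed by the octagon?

Apply the surveyor's formula: 2A = Σ (x_i·y_{i+1} − x_{i+1}·y_i), indices taken mod 8.
J→K: (-8)(5.5) − (1)(2.5) = -46.5
K→L: (1)(6) − (3)(5.5) = -10.5
L→M: (3)(1) − (2)(6) = -9
M→N: (2)(-8.5) − (2)(1) = -19
N→O: (2)(-7.5) − (0)(-8.5) = -15
O→P: (0)(-1) − (-8)(-7.5) = -60
P→Q: (-8)(0) − (-3)(-1) = -3
Q→J: (-3)(2.5) − (-8)(0) = -7.5
Σ = -170.5
Area = |Σ|/2 = 85.25.

85.25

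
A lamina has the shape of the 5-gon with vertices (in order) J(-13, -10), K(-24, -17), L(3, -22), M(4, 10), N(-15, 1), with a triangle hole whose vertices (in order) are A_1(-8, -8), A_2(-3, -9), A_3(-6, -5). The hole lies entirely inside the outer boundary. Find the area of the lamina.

489

Outer boundary:
J→K: (-13)(-17) − (-24)(-10) = -19
K→L: (-24)(-22) − (3)(-17) = 579
L→M: (3)(10) − (4)(-22) = 118
M→N: (4)(1) − (-15)(10) = 154
N→J: (-15)(-10) − (-13)(1) = 163
Σ = 995
Area = |Σ|/2 = 497.5.
Hole:
Cross-terms: 48, -39, 8  ⇒  Σ = 17
Area = |Σ|/2 = 8.5.
Net area = 497.5 − 8.5 = 489.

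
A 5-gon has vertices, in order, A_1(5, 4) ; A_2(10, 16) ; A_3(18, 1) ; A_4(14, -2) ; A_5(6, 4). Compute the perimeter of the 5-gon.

|A_1A_2| = √((5)² + (12)²) = √169 = 13
|A_2A_3| = √((8)² + (-15)²) = √289 = 17
|A_3A_4| = √((-4)² + (-3)²) = √25 = 5
|A_4A_5| = √((-8)² + (6)²) = √100 = 10
|A_5A_1| = √((-1)² + (0)²) = √1 = 1
Perimeter = 13 + 17 + 5 + 10 + 1 = 46.

46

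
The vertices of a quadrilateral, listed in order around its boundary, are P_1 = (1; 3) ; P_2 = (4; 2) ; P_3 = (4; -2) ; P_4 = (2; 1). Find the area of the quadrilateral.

Σ = (-10) + (-16) + (8) + (5) = -13
Area = |Σ|/2 = 6.5.

6.5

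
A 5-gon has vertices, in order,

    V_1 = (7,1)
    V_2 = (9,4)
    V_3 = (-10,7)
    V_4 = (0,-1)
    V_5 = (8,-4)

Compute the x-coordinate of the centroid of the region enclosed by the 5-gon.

235/176

Apply the surveyor's formula. First the cross-terms c_i = x_i·y_{i+1} − x_{i+1}·y_i:
  19, 103, 10, 8, 36  ⇒  2A = 176, A = 88.
Then Σ (x_i + x_{i+1})·c_i = 705, so x̄ = 705 / (6·88) = 235/176.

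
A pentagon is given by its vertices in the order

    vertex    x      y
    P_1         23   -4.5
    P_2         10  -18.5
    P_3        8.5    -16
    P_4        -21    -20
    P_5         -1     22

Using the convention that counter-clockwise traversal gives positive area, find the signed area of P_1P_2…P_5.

-936.375

Apply the shoelace (surveyor's) formula: 2A = Σ (x_i·y_{i+1} − x_{i+1}·y_i), indices taken mod 5.
P_1→P_2: (23)(-18.5) − (10)(-4.5) = -380.5
P_2→P_3: (10)(-16) − (8.5)(-18.5) = -2.75
P_3→P_4: (8.5)(-20) − (-21)(-16) = -506
P_4→P_5: (-21)(22) − (-1)(-20) = -482
P_5→P_1: (-1)(-4.5) − (23)(22) = -501.5
Σ = -1872.75
Signed area = Σ/2 = -936.375 (negative ⇒ clockwise traversal).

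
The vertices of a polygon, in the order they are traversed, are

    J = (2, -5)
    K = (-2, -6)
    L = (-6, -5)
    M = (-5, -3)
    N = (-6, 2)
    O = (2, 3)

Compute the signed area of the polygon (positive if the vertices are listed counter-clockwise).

Apply the shoelace formula: 2A = Σ (x_i·y_{i+1} − x_{i+1}·y_i), indices taken mod 6.
Σ = (-22) + (-26) + (-7) + (-28) + (-22) + (-16) = -121
Signed area = Σ/2 = -60.5 (negative ⇒ clockwise traversal).

-60.5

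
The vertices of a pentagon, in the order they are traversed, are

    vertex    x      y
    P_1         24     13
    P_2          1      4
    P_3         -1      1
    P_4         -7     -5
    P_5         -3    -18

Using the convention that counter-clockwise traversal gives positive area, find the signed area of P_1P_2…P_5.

Apply the surveyor's formula: 2A = Σ (x_i·y_{i+1} − x_{i+1}·y_i), indices taken mod 5.
Σ = (83) + (5) + (12) + (111) + (393) = 604
Signed area = Σ/2 = 302 (positive ⇒ counter-clockwise traversal).

302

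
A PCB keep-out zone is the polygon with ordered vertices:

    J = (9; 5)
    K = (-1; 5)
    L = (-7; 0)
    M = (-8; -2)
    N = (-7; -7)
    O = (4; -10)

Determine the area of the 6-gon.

174.5

Cross-terms: 50, 35, 14, 42, 98, 110  ⇒  Σ = 349
Area = |Σ|/2 = 174.5.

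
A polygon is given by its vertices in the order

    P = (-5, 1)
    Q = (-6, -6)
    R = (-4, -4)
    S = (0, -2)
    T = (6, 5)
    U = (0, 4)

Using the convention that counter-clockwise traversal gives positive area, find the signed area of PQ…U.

50

Σ = (36) + (0) + (8) + (12) + (24) + (20) = 100
Signed area = Σ/2 = 50 (positive ⇒ counter-clockwise traversal).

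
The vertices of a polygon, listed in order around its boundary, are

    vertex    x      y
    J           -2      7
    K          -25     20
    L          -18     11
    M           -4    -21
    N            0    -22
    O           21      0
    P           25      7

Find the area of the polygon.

764

Σ = (135) + (85) + (422) + (88) + (462) + (147) + (189) = 1528
Area = |Σ|/2 = 764.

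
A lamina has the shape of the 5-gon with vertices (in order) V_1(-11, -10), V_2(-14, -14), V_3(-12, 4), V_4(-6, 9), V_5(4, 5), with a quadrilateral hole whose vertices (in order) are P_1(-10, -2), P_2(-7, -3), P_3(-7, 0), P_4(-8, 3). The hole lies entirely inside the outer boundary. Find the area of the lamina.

Outer boundary:
Σ = (14) + (-224) + (-84) + (-66) + (15) = -345
Area = |Σ|/2 = 172.5.
Hole:
Cross-terms: 16, -21, -21, 46  ⇒  Σ = 20
Area = |Σ|/2 = 10.
Net area = 172.5 − 10 = 162.5.

162.5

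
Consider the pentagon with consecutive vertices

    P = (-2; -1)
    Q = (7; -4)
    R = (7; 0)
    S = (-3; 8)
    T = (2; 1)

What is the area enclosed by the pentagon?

40

Apply the shoelace formula: 2A = Σ (x_i·y_{i+1} − x_{i+1}·y_i), indices taken mod 5.
Σ = (15) + (28) + (56) + (-19) + (0) = 80
Area = |Σ|/2 = 40.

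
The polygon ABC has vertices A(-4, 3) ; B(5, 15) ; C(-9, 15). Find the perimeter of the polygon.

|AB| = √((9)² + (12)²) = √225 = 15
|BC| = √((-14)² + (0)²) = √196 = 14
|CA| = √((5)² + (-12)²) = √169 = 13
Perimeter = 15 + 14 + 13 = 42.

42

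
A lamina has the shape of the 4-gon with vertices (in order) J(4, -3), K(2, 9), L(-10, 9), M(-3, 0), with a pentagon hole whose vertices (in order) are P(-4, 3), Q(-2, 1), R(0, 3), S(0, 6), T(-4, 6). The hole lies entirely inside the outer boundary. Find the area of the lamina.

77

Outer boundary:
Apply the shoelace (surveyor's) formula: 2A = Σ (x_i·y_{i+1} − x_{i+1}·y_i), indices taken mod 4.
Cross-terms: 42, 108, 27, 9  ⇒  Σ = 186
Area = |Σ|/2 = 93.
Hole:
Apply the surveyor's formula: 2A = Σ (x_i·y_{i+1} − x_{i+1}·y_i), indices taken mod 5.
Σ = (2) + (-6) + (0) + (24) + (12) = 32
Area = |Σ|/2 = 16.
Net area = 93 − 16 = 77.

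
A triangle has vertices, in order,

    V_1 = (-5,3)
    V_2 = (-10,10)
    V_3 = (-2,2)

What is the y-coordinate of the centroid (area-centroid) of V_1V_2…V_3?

5

Apply the shoelace (surveyor's) formula. First the cross-terms c_i = x_i·y_{i+1} − x_{i+1}·y_i:
  -20, 0, 4  ⇒  2A = -16, A = -8.
Then Σ (y_i + y_{i+1})·c_i = -240, so ȳ = -240 / (6·(-8)) = 5.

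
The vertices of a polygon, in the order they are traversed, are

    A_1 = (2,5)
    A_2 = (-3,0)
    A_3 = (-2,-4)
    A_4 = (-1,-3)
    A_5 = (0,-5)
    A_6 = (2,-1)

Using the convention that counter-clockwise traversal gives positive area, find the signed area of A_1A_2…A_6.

28

Σ = (15) + (12) + (2) + (5) + (10) + (12) = 56
Signed area = Σ/2 = 28 (positive ⇒ counter-clockwise traversal).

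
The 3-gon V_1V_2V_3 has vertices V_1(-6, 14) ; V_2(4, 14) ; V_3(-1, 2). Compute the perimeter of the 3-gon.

|V_1V_2| = √((10)² + (0)²) = √100 = 10
|V_2V_3| = √((-5)² + (-12)²) = √169 = 13
|V_3V_1| = √((-5)² + (12)²) = √169 = 13
Perimeter = 10 + 13 + 13 = 36.

36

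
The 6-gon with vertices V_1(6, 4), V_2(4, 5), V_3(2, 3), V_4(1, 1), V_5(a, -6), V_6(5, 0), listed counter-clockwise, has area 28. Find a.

The doubled signed area Σ (x_i y_{i+1} − x_{i+1} y_i) is linear in a.
With a=0 it equals 59; the coefficient of a is -1 (from the two edges through V_5).
So -1·a + 59 = 2·28 = 56 ⇒ a = 3.

3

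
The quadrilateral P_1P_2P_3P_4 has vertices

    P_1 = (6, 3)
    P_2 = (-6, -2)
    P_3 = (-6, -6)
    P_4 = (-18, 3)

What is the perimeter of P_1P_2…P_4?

|P_1P_2| = √((-12)² + (-5)²) = √169 = 13
|P_2P_3| = √((0)² + (-4)²) = √16 = 4
|P_3P_4| = √((-12)² + (9)²) = √225 = 15
|P_4P_1| = √((24)² + (0)²) = √576 = 24
Perimeter = 13 + 4 + 15 + 24 = 56.

56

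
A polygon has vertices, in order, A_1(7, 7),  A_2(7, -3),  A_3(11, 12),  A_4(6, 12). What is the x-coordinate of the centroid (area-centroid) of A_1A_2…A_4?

320/39

Apply the surveyor's formula. First the cross-terms c_i = x_i·y_{i+1} − x_{i+1}·y_i:
  -70, 117, 60, -42  ⇒  2A = 65, A = 32.5.
Then Σ (x_i + x_{i+1})·c_i = 1600, so x̄ = 1600 / (6·32.5) = 320/39.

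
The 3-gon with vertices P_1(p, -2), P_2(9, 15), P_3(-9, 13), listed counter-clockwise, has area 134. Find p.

-10

The doubled signed area Σ (x_i y_{i+1} − x_{i+1} y_i) is linear in p.
With p=0 it equals 288; the coefficient of p is 2 (from the two edges through P_1).
So 2·p + 288 = 2·134 = 268 ⇒ p = -10.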